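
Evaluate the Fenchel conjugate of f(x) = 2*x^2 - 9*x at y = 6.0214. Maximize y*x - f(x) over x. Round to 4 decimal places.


f*(y) = sup_x {y*x - a*x^2 - b*x} = sup_x {(y-b)*x - a*x^2}
FOC: (y - b) - 2a*x = 0 => x* = (y - b)/(2a)
x* = (6.0214 + 9)/(2*2) = 3.7554
f*(6.0214) = (y-b)^2/(4a) = (6.0214 + 9)^2/(4*2)
= 225.6425/8 = 28.2053


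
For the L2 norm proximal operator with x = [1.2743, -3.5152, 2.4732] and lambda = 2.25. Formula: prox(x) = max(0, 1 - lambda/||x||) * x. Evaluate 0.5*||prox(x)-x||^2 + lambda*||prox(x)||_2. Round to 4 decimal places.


Step 1: Compute ||x||.
||x|| = 4.483
Step 2: Compute scaling factor.
scale = max(0, 1 - 2.25/4.483) = 0.4981
Step 3: prox(x) = [0.6347, -1.7509, 1.2319]
||prox(x)|| = 2.233
Step 4: Proximal objective.
0.5*||prox-x||^2 = 2.5313
lambda*||prox|| = 5.0243
Total = 7.5555


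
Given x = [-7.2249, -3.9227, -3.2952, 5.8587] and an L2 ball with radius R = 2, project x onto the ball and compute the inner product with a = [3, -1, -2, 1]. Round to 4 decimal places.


Step 1: Compute ||x|| (intermediates to 6 decimals).
||x|| = sqrt((-7.2249)^2 + (-3.9227)^2 + (-3.2952)^2 + 5.8587^2) = 10.619297
Step 2: Project.
Since ||x|| > R, scale = R/||x|| = 2/10.619297 = 0.188336, proj(x) = scale * x
proj(x) = [-1.360709, -0.738786, -0.620605, 1.103404]
Step 3: Dot product.
a^T * proj(x) = 3*(-1.360709) - 1*(-0.738786) - 2*(-0.620605) + 1*1.103404 = -0.9987


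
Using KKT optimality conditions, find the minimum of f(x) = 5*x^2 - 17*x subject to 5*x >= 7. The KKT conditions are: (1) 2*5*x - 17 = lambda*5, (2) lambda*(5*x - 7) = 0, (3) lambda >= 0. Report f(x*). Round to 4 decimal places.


Step 1: Try lambda = 0 (constraint inactive).
Stationarity: 2*5*x - 17 = 0
x* = 17/(2*5) = 1.7
Check constraint: 5*1.7 = 8.5 >= 7 -- satisfied.
Step 2: Compute optimal value.
f(x*) = 5*1.7^2 - 17*1.7 = -14.45


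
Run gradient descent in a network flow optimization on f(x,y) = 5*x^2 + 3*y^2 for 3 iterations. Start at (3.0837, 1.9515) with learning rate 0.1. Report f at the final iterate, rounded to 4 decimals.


Gradient descent on f(x,y) = 5*x^2 + 3*y^2.
Starting point: (3.0837, 1.9515), alpha = 0.1
Step 1: grad_x = 2*5*3.0837 = 30.837, grad_y = 2*3*1.9515 = 11.709
  x_1 = 3.0837 - 0.1*30.837 = -0.0
  y_1 = 1.9515 - 0.1*11.709 = 0.7806
Step 2: grad_x = 2*5*-0.0 = -0.0, grad_y = 2*3*0.7806 = 4.6836
  x_2 = -0.0 - 0.1*-0.0 = 0.0
  y_2 = 0.7806 - 0.1*4.6836 = 0.3122
Step 3: grad_x = 2*5*0.0 = 0.0, grad_y = 2*3*0.3122 = 1.8734
  x_3 = 0.0 - 0.1*0.0 = 0.0
  y_3 = 0.3122 - 0.1*1.8734 = 0.1249
f(0.0, 0.1249) = 5*0.0^2 + 3*0.1249^2 = 0.0468


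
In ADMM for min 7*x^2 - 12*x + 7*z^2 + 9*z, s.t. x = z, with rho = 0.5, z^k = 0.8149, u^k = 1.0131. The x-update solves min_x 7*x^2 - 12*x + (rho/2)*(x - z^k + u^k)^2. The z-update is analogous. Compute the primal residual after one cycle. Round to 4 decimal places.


ADMM iteration with rho = 0.5, z^k = 0.8149, u^k = 1.0131
Step 1: x-update.
Minimize 7*x^2 - 12*x + (0.5/2)*(x - 0.8149 + 1.0131)^2
FOC: (2*7 + 0.5)*x = 12 + 0.5*(0.8149 - 1.0131)
x^{k+1} = 0.8208
Step 2: z-update.
Minimize 7*z^2 + 9*z + (0.5/2)*(0.8208 - z + 1.0131)^2
FOC: (2*7 + 0.5)*z = -9 + 0.5*(0.8208 + 1.0131)
z^{k+1} = -0.5575
Step 3: u-update.
u^{k+1} = 1.0131 + 0.8208 + 0.5575 = 2.3913
Step 4: Primal residual = |0.8208 + 0.5575| = 1.3782


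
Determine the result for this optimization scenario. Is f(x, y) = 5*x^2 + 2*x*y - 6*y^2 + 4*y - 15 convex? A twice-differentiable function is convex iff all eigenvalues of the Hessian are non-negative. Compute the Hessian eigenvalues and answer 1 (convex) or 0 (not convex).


The Hessian of f(x,y) = 5*x^2 + 2*x*y - 6*y^2 + 4*y - 15 is:
H = [[10, 2], [2, -12]]
Trace = 10 - 12 = -2
Determinant = 10*-12 - (2)^2 = -124
Discriminant = (-2)^2 - 4*-124 = 500.0
Eigenvalues: lambda_1 = -12.1803, lambda_2 = 10.1803
The function is not convex.

0


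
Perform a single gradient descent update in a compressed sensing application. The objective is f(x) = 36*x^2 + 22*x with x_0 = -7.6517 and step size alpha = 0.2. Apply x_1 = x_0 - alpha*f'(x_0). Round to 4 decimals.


We compute the gradient at x_0 and apply the update.
f'(x) = 72*x + 22
f'(-7.6517) = 72*-7.6517 + 22 = -528.9224
x_1 = -7.6517 - 0.2*-528.9224 = 98.1328


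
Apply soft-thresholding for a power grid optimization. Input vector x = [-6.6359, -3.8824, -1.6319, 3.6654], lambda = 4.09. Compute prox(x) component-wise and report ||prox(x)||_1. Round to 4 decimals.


Soft-thresholding with lambda = 4.09:
prox(-6.6359) = sign(-6.6359)*max(|-6.6359| - 4.09, 0) = -2.5459
prox(-3.8824) = sign(-3.8824)*max(|-3.8824| - 4.09, 0) = 0.0
prox(-1.6319) = sign(-1.6319)*max(|-1.6319| - 4.09, 0) = 0.0
prox(3.6654) = sign(3.6654)*max(|3.6654| - 4.09, 0) = 0.0
prox(x) = [-2.5459, 0.0, 0.0, 0.0]
||prox(x)||_1 = 2.5459 + 0.0 + 0.0 + 0.0 = 2.5459


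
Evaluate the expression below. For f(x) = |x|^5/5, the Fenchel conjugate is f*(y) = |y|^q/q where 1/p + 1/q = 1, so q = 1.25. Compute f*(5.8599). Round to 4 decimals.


The conjugate exponent q satisfies 1/p + 1/q = 1.
p = 5, so q = 5/(5 - 1) = 1.25
|y|^q = 5.8599^1.25 = 9.1172
f*(5.8599) = 9.1172 / 1.25 = 7.2938


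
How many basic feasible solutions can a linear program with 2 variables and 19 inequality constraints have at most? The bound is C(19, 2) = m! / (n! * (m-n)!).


Each vertex corresponds to some choice of n active constraints out of m, so the number of vertices is at most C(m, n) = m! / (n!(m-n)!).
m = 19, n = 2
Numerator: 19 * 18
Denominator: 2! = 2
C(19, 2) = 171


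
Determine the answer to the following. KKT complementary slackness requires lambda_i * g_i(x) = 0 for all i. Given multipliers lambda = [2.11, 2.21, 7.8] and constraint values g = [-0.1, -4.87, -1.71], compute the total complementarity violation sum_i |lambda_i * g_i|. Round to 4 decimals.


KKT complementary slackness check:
lambda_1 * g_1 = 2.11 * -0.1 = -0.211
lambda_2 * g_2 = 2.21 * -4.87 = -10.7627
lambda_3 * g_3 = 7.8 * -1.71 = -13.338
Total violation = 0.211 + 10.7627 + 13.338 = 24.3117


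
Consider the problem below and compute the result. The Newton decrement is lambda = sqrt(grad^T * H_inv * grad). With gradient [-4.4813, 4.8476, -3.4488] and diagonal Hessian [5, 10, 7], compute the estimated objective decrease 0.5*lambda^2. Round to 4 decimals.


Step 1: H is diagonal, so H^(-1) * g = [-0.8963, 0.4848, -0.4927].
Step 2: g^T H^(-1) g = sum_i g_i^2 / H_ii
  = (-4.4813)^2/5 + (4.8476)^2/10 + (-3.4488)^2/7
  = 4.0164 + 2.3499 + 1.6992 = 8.0655
Step 3: Objective decrease = 0.5 * g^T H^(-1) g = 4.0328


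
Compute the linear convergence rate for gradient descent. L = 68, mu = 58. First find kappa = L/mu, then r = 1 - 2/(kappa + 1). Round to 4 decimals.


Step 1: Compute the condition number.
kappa = L/mu = 68/58 = 1.1724
Step 2: Compute the convergence rate.
r = 1 - 2/(kappa + 1) = 1 - 2*mu/(L + mu) = (L - mu)/(L + mu) = 10/126 = 0.0794


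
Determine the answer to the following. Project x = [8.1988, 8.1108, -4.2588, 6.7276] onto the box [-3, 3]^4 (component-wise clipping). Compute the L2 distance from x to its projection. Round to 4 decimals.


Project each component onto [-3, 3].
clip(8.1988) = 3.0, clip(8.1108) = 3.0, clip(-4.2588) = -3.0, clip(6.7276) = 3.0
Projection = [3.0, 3.0, -3.0, 3.0]
Squared diffs: [27.0275, 26.1203, 1.5846, 13.895]
Distance = sqrt(68.6274) = 8.2842


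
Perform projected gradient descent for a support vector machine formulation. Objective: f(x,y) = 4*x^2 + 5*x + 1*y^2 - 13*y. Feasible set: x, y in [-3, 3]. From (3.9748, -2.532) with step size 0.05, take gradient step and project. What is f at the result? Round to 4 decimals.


Step 1: Compute gradient at (3.9748, -2.532).
grad_x = 2*4*3.9748 + 5 = 36.7984
grad_y = 2*1*-2.532 - 13 = -18.064
Step 2: Gradient step.
x_raw = 3.9748 - 0.05*36.7984 = 2.1349
y_raw = -2.532 - 0.05*-18.064 = -1.6288
Step 3: Project onto [-3, 3].
x_proj = clip(2.1349) = 2.1349
y_proj = clip(-1.6288) = -1.6288
Step 4: Evaluate f.
f(2.1349, -1.6288) = 52.7326


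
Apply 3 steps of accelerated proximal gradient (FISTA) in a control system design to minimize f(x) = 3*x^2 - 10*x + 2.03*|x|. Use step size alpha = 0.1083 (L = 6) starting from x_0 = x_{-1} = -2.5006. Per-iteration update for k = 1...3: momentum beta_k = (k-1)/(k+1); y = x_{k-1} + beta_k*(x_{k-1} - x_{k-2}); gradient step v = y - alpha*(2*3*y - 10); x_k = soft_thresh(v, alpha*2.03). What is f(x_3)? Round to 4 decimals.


FISTA on f(x) = 3*x^2 - 10*x + 2.03*|x|
L = 6, alpha = 0.1083
Iteration 1: beta = 0.0, y = -2.5006 + 0.0*(-2.5006 + 2.5006) = -2.5006
  grad(y) = -25.0036, v = y - alpha*grad = 0.2073
  prox(v) = soft_thresh(0.2073, 0.2198) = 0.0
Iteration 2: beta = 0.3333, y = 0.0 + 0.3333*(0.0 + 2.5006) = 0.8335
  grad(y) = -4.9988, v = y - alpha*grad = 1.3749
  prox(v) = soft_thresh(1.3749, 0.2198) = 1.1551
Iteration 3: beta = 0.5, y = 1.1551 + 0.5*(1.1551 - 0.0) = 1.7326
  grad(y) = 0.3955, v = y - alpha*grad = 1.6898
  prox(v) = soft_thresh(1.6898, 0.2198) = 1.4699
f(x_3) = 3*1.4699^2 - 10*1.4699 + 2.03*|1.4699| = -5.2333


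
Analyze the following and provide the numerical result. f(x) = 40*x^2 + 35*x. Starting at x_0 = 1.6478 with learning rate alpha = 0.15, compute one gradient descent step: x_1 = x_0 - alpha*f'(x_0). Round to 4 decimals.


We compute the gradient at x_0 and apply the update.
f'(x) = 80*x + 35
f'(1.6478) = 80*1.6478 + 35 = 166.824
x_1 = 1.6478 - 0.15*166.824 = -23.3758


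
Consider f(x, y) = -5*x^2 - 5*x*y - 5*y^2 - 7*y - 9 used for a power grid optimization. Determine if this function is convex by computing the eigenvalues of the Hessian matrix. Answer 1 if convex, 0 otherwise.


The Hessian of f(x,y) = -5*x^2 - 5*x*y - 5*y^2 - 7*y - 9 is:
H = [[-10, -5], [-5, -10]]
Trace = -10 - 10 = -20
Determinant = -10*-10 - (-5)^2 = 75
Discriminant = (-20)^2 - 4*75 = 100.0
Eigenvalues: lambda_1 = -15.0, lambda_2 = -5.0
The function is not convex.

0


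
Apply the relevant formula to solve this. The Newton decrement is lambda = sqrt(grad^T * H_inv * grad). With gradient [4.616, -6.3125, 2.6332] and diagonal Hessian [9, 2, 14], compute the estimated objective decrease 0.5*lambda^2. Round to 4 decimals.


Step 1: H is diagonal, so H^(-1) * g = [0.5129, -3.1563, 0.1881].
Step 2: g^T H^(-1) g = sum_i g_i^2 / H_ii
  = (4.616)^2/9 + (-6.3125)^2/2 + (2.6332)^2/14
  = 2.3675 + 19.9238 + 0.4953 = 22.7866
Step 3: Objective decrease = 0.5 * g^T H^(-1) g = 11.3933


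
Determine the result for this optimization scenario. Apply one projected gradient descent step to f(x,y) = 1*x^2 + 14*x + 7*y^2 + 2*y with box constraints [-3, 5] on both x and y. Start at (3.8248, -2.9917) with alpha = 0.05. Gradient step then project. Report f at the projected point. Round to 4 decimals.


Step 1: Compute gradient at (3.8248, -2.9917).
grad_x = 2*1*3.8248 + 14 = 21.6496
grad_y = 2*7*-2.9917 + 2 = -39.8838
Step 2: Gradient step.
x_raw = 3.8248 - 0.05*21.6496 = 2.7423
y_raw = -2.9917 - 0.05*-39.8838 = -0.9975
Step 3: Project onto [-3, 5].
x_proj = clip(2.7423) = 2.7423
y_proj = clip(-0.9975) = -0.9975
Step 4: Evaluate f.
f(2.7423, -0.9975) = 50.883


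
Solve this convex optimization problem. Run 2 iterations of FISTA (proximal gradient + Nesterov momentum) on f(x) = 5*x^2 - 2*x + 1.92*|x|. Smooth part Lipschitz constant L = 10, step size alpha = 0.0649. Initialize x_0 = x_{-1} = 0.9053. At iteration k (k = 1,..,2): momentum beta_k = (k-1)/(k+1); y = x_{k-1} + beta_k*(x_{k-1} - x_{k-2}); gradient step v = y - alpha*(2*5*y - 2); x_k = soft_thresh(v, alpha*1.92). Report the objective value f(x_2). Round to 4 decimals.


FISTA on f(x) = 5*x^2 - 2*x + 1.92*|x|
L = 10, alpha = 0.0649
Iteration 1: beta = 0.0, y = 0.9053 + 0.0*(0.9053 - 0.9053) = 0.9053
  grad(y) = 7.053, v = y - alpha*grad = 0.4476
  prox(v) = soft_thresh(0.4476, 0.1246) = 0.323
Iteration 2: beta = 0.3333, y = 0.323 + 0.3333*(0.323 - 0.9053) = 0.1288
  grad(y) = -0.7116, v = y - alpha*grad = 0.175
  prox(v) = soft_thresh(0.175, 0.1246) = 0.0504
f(x_2) = 5*0.0504^2 - 2*0.0504 + 1.92*|0.0504| = 0.0087


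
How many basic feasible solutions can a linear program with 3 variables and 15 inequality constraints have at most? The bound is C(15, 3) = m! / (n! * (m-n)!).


Each vertex corresponds to some choice of n active constraints out of m, so the number of vertices is at most C(m, n) = m! / (n!(m-n)!).
m = 15, n = 3
Numerator: 15 * 14 * 13
Denominator: 3! = 6
C(15, 3) = 455


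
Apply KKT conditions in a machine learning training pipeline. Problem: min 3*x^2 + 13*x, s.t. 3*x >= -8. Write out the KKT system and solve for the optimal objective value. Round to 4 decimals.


Step 1: Try lambda = 0 (constraint inactive).
Stationarity: 2*3*x + 13 = 0
x* = -13/(2*3) = -13/6 = -2.1667 (rounded; the exact value -13/6 is used below)
Check constraint: 3*-2.1667 = -6.5001 >= -8 -- satisfied.
Step 2: Compute optimal value.
f(x*) = 3*(-13/6)^2 + 13*(-13/6) = -14.0833


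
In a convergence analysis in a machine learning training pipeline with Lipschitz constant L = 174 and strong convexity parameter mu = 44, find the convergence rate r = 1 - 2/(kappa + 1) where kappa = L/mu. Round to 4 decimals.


Step 1: Compute the condition number.
kappa = L/mu = 174/44 = 3.9545
Step 2: Compute the convergence rate.
r = 1 - 2/(kappa + 1) = 1 - 2*mu/(L + mu) = (L - mu)/(L + mu) = 130/218 = 0.5963


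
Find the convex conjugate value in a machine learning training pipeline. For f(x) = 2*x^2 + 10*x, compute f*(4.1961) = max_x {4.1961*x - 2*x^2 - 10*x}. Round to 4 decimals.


f*(y) = sup_x {y*x - a*x^2 - b*x} = sup_x {(y-b)*x - a*x^2}
FOC: (y - b) - 2a*x = 0 => x* = (y - b)/(2a)
x* = (4.1961 - 10)/(2*2) = -1.451
f*(4.1961) = (y-b)^2/(4a) = (4.1961 - 10)^2/(4*2)
= 33.6853/8 = 4.2107


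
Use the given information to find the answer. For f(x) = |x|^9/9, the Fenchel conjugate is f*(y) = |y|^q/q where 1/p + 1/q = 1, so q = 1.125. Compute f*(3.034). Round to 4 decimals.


The conjugate exponent q satisfies 1/p + 1/q = 1.
p = 9, so q = 9/(9 - 1) = 1.125
|y|^q = 3.034^1.125 = 3.4855
f*(3.034) = 3.4855 / 1.125 = 3.0982


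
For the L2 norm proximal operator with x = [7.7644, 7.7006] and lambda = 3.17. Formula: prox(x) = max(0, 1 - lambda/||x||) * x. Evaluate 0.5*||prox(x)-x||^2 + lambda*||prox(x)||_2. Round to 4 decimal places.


Step 1: Compute ||x||.
||x|| = 10.9355
Step 2: Compute scaling factor.
scale = max(0, 1 - 3.17/10.9355) = 0.7101
Step 3: prox(x) = [5.5136, 5.4683]
||prox(x)|| = 7.7655
Step 4: Proximal objective.
0.5*||prox-x||^2 = 5.0245
lambda*||prox|| = 24.6166
Total = 29.6411


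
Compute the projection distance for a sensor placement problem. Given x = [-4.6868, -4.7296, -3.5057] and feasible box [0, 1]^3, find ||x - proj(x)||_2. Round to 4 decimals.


Project each component onto [0, 1].
clip(-4.6868) = 0.0, clip(-4.7296) = 0.0, clip(-3.5057) = 0.0
Projection = [0.0, 0.0, 0.0]
Squared diffs: [21.9661, 22.3691, 12.2899]
Distance = sqrt(56.6251) = 7.525


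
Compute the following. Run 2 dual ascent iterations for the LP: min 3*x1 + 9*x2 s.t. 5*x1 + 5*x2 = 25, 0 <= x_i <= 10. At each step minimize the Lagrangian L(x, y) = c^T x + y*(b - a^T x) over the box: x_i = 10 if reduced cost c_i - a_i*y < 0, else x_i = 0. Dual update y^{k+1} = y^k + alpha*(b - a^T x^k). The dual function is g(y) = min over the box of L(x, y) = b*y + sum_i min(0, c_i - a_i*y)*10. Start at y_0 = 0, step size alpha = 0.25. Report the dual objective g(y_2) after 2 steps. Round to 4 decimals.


Dual ascent for LP: min 3*x1 + 9*x2, 5*x1 + 5*x2 = 25, 0 <= x_i <= 10
Step 1: y^k = 0.0, reduced costs: (3.0, 9.0)
  x^k = (0.0, 0.0), subgradient = b - a^T x = 25.0
  y^{k+1} = 0.0 + 0.25*25.0 = 6.25
Step 2: y^k = 6.25, reduced costs: (-28.25, -22.25)
  x^k = (10.0, 10.0), subgradient = b - a^T x = -75.0
  y^{k+1} = 6.25 + 0.25*-75.0 = -12.5
Dual objective at y_2 = -12.5: reduced costs (65.5, 71.5), box minimizer x = (0.0, 0.0)
g(y_2) = b*y + (c1 - a1*y)*x1 + (c2 - a2*y)*x2 = 25*(-12.5) + 65.5*0.0 + 71.5*0.0 = -312.5 + 0.0 + 0.0 = -312.5


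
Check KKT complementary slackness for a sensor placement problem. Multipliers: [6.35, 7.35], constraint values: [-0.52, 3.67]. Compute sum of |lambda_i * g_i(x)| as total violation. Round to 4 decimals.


KKT complementary slackness check:
lambda_1 * g_1 = 6.35 * -0.52 = -3.302
lambda_2 * g_2 = 7.35 * 3.67 = 26.9745
Total violation = 3.302 + 26.9745 = 30.2765


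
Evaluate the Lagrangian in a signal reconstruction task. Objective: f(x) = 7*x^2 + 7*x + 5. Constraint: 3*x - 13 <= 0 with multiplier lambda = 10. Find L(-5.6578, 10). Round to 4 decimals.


Step 1: Evaluate f(x).
f(-5.6578) = 7*(-5.6578)^2 + 7*(-5.6578) + 5 = 189.4703
Step 2: Evaluate g(x).
g(-5.6578) = 3*-5.6578 - 13 = -29.9734
Step 3: Compute Lagrangian.
L = 189.4703 + 10*-29.9734 = -110.2637


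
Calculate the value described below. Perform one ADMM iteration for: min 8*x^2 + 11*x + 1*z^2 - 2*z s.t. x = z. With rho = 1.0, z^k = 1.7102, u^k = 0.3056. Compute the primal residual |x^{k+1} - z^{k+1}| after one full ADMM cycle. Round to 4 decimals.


ADMM iteration with rho = 1.0, z^k = 1.7102, u^k = 0.3056
Step 1: x-update.
Minimize 8*x^2 + 11*x + (1.0/2)*(x - 1.7102 + 0.3056)^2
FOC: (2*8 + 1.0)*x = -11 + 1.0*(1.7102 - 0.3056)
x^{k+1} = -0.5644
Step 2: z-update.
Minimize 1*z^2 - 2*z + (1.0/2)*(-0.5644 - z + 0.3056)^2
FOC: (2*1 + 1.0)*z = 2 + 1.0*(-0.5644 + 0.3056)
z^{k+1} = 0.5804
Step 3: u-update.
u^{k+1} = 0.3056 - 0.5644 - 0.5804 = -0.8392
Step 4: Primal residual = |-0.5644 - 0.5804| = 1.1448


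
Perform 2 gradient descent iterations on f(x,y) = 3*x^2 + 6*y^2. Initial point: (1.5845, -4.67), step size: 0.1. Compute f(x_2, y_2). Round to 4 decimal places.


Gradient descent on f(x,y) = 3*x^2 + 6*y^2.
Starting point: (1.5845, -4.67), alpha = 0.1
Step 1: grad_x = 2*3*1.5845 = 9.507, grad_y = 2*6*-4.67 = -56.04
  x_1 = 1.5845 - 0.1*9.507 = 0.6338
  y_1 = -4.67 - 0.1*-56.04 = 0.934
Step 2: grad_x = 2*3*0.6338 = 3.8028, grad_y = 2*6*0.934 = 11.208
  x_2 = 0.6338 - 0.1*3.8028 = 0.2535
  y_2 = 0.934 - 0.1*11.208 = -0.1868
f(0.2535, -0.1868) = 3*0.2535^2 + 6*(-0.1868)^2 = 0.4022


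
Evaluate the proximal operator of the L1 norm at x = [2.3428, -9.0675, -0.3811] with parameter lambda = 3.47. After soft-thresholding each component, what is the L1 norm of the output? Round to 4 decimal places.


Soft-thresholding with lambda = 3.47:
prox(2.3428) = sign(2.3428)*max(|2.3428| - 3.47, 0) = 0.0
prox(-9.0675) = sign(-9.0675)*max(|-9.0675| - 3.47, 0) = -5.5975
prox(-0.3811) = sign(-0.3811)*max(|-0.3811| - 3.47, 0) = 0.0
prox(x) = [0.0, -5.5975, 0.0]
||prox(x)||_1 = 0.0 + 5.5975 + 0.0 = 5.5975


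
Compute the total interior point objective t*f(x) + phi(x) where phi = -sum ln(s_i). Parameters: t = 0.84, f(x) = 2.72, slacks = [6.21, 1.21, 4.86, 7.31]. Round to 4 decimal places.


Step 1: Compute log-barrier.
ln values: [1.8262, 0.1906, 1.581, 1.9892]
phi = -(1.8262 + 0.1906 + 1.581 + 1.9892) = -5.5871
Step 2: Compute augmented objective.
t*f(x) = 0.84*2.72 = 2.2848
Total = 2.2848 - 5.5871 = -3.3023


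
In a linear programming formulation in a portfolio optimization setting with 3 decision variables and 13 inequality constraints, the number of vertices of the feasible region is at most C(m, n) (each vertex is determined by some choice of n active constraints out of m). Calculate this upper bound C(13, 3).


Each vertex corresponds to some choice of n active constraints out of m, so the number of vertices is at most C(m, n) = m! / (n!(m-n)!).
m = 13, n = 3
Numerator: 13 * 12 * 11
Denominator: 3! = 6
C(13, 3) = 286


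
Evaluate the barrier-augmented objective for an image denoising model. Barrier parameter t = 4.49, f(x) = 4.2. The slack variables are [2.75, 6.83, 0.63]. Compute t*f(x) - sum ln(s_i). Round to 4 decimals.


Step 1: Compute log-barrier.
ln values: [1.0116, 1.9213, -0.462]
phi = -(1.0116 + 1.9213 - 0.462) = -2.4709
Step 2: Compute augmented objective.
t*f(x) = 4.49*4.2 = 18.858
Total = 18.858 - 2.4709 = 16.3871


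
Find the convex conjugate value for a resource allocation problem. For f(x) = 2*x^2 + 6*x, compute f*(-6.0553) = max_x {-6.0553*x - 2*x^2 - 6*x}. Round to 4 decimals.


f*(y) = sup_x {y*x - a*x^2 - b*x} = sup_x {(y-b)*x - a*x^2}
FOC: (y - b) - 2a*x = 0 => x* = (y - b)/(2a)
x* = (-6.0553 - 6)/(2*2) = -3.0138
f*(-6.0553) = (y-b)^2/(4a) = (-6.0553 - 6)^2/(4*2)
= 145.3303/8 = 18.1663


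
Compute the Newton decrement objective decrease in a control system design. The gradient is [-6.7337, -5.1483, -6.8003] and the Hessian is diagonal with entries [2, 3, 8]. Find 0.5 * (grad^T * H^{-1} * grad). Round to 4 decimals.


Step 1: H is diagonal, so H^(-1) * g = [-3.3669, -1.7161, -0.85].
Step 2: g^T H^(-1) g = sum_i g_i^2 / H_ii
  = (-6.7337)^2/2 + (-5.1483)^2/3 + (-6.8003)^2/8
  = 22.6714 + 8.835 + 5.7805 = 37.2869
Step 3: Objective decrease = 0.5 * g^T H^(-1) g = 18.6434


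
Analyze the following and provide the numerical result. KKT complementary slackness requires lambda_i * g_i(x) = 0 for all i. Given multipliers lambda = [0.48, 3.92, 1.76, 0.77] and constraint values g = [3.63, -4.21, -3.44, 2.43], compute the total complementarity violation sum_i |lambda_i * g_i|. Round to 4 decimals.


KKT complementary slackness check:
lambda_1 * g_1 = 0.48 * 3.63 = 1.7424
lambda_2 * g_2 = 3.92 * -4.21 = -16.5032
lambda_3 * g_3 = 1.76 * -3.44 = -6.0544
lambda_4 * g_4 = 0.77 * 2.43 = 1.8711
Total violation = 1.7424 + 16.5032 + 6.0544 + 1.8711 = 26.1711


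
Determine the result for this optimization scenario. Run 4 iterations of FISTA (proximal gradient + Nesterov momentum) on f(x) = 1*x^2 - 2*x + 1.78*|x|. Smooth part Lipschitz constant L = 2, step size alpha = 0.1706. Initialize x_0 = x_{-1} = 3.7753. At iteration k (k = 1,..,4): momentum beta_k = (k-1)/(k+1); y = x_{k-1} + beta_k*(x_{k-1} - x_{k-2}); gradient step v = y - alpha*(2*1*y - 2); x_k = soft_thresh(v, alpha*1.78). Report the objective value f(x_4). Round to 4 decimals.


FISTA on f(x) = 1*x^2 - 2*x + 1.78*|x|
L = 2, alpha = 0.1706
Iteration 1: beta = 0.0, y = 3.7753 + 0.0*(3.7753 - 3.7753) = 3.7753
  grad(y) = 5.5506, v = y - alpha*grad = 2.8284
  prox(v) = soft_thresh(2.8284, 0.3037) = 2.5247
Iteration 2: beta = 0.3333, y = 2.5247 + 0.3333*(2.5247 - 3.7753) = 2.1078
  grad(y) = 2.2157, v = y - alpha*grad = 1.7298
  prox(v) = soft_thresh(1.7298, 0.3037) = 1.4262
Iteration 3: beta = 0.5, y = 1.4262 + 0.5*(1.4262 - 2.5247) = 0.8769
  grad(y) = -0.2462, v = y - alpha*grad = 0.9189
  prox(v) = soft_thresh(0.9189, 0.3037) = 0.6152
Iteration 4: beta = 0.6, y = 0.6152 + 0.6*(0.6152 - 1.4262) = 0.1287
  grad(y) = -1.7426, v = y - alpha*grad = 0.426
  prox(v) = soft_thresh(0.426, 0.3037) = 0.1223
f(x_4) = 1*0.1223^2 - 2*0.1223 + 1.78*|0.1223| = -0.0119


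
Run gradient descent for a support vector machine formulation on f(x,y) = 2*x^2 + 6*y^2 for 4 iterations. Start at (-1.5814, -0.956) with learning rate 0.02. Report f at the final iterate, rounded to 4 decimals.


Gradient descent on f(x,y) = 2*x^2 + 6*y^2.
Starting point: (-1.5814, -0.956), alpha = 0.02
Step 1: grad_x = 2*2*-1.5814 = -6.3256, grad_y = 2*6*-0.956 = -11.472
  x_1 = -1.5814 - 0.02*-6.3256 = -1.4549
  y_1 = -0.956 - 0.02*-11.472 = -0.7266
Step 2: grad_x = 2*2*-1.4549 = -5.8196, grad_y = 2*6*-0.7266 = -8.7187
  x_2 = -1.4549 - 0.02*-5.8196 = -1.3385
  y_2 = -0.7266 - 0.02*-8.7187 = -0.5522
Step 3: grad_x = 2*2*-1.3385 = -5.354, grad_y = 2*6*-0.5522 = -6.6262
  x_3 = -1.3385 - 0.02*-5.354 = -1.2314
  y_3 = -0.5522 - 0.02*-6.6262 = -0.4197
Step 4: grad_x = 2*2*-1.2314 = -4.9257, grad_y = 2*6*-0.4197 = -5.0359
  x_4 = -1.2314 - 0.02*-4.9257 = -1.1329
  y_4 = -0.4197 - 0.02*-5.0359 = -0.3189
f(-1.1329, -0.3189) = 2*(-1.1329)^2 + 6*(-0.3189)^2 = 3.1773


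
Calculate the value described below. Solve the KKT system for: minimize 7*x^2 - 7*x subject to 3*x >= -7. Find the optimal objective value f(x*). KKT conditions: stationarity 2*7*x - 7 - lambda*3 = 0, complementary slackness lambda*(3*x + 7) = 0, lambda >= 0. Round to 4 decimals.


Step 1: Try lambda = 0 (constraint inactive).
Stationarity: 2*7*x - 7 = 0
x* = 7/(2*7) = 0.5
Check constraint: 3*0.5 = 1.5 >= -7 -- satisfied.
Step 2: Compute optimal value.
f(x*) = 7*0.5^2 - 7*0.5 = -1.75


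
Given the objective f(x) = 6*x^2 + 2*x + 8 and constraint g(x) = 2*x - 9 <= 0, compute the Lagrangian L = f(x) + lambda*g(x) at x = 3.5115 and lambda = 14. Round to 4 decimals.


Step 1: Evaluate f(x).
f(3.5115) = 6*3.5115^2 + 2*3.5115 + 8 = 89.0068
Step 2: Evaluate g(x).
g(3.5115) = 2*3.5115 - 9 = -1.977
Step 3: Compute Lagrangian.
L = 89.0068 + 14*-1.977 = 61.3288


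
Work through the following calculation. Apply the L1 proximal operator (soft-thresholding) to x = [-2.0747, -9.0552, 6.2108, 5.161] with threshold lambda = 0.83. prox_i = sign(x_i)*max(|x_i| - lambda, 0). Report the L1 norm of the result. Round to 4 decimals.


Soft-thresholding with lambda = 0.83:
prox(-2.0747) = sign(-2.0747)*max(|-2.0747| - 0.83, 0) = -1.2447
prox(-9.0552) = sign(-9.0552)*max(|-9.0552| - 0.83, 0) = -8.2252
prox(6.2108) = sign(6.2108)*max(|6.2108| - 0.83, 0) = 5.3808
prox(5.161) = sign(5.161)*max(|5.161| - 0.83, 0) = 4.331
prox(x) = [-1.2447, -8.2252, 5.3808, 4.331]
||prox(x)||_1 = 1.2447 + 8.2252 + 5.3808 + 4.331 = 19.1817


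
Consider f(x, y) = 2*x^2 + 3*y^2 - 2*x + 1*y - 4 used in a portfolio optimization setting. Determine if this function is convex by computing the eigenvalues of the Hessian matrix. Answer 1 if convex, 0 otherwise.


The Hessian of f(x,y) = 2*x^2 + 3*y^2 - 2*x + 1*y - 4 is:
H = [[4, 0], [0, 6]]
Trace = 4 + 6 = 10
Determinant = 4*6 - (0)^2 = 24
Discriminant = (10)^2 - 4*24 = 4.0
Eigenvalues: lambda_1 = 4.0, lambda_2 = 6.0
The function is convex.

1


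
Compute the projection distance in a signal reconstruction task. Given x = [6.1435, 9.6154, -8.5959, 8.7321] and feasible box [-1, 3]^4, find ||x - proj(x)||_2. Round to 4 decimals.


Project each component onto [-1, 3].
clip(6.1435) = 3.0, clip(9.6154) = 3.0, clip(-8.5959) = -1.0, clip(8.7321) = 3.0
Projection = [3.0, 3.0, -1.0, 3.0]
Squared diffs: [9.8816, 43.7635, 57.6977, 32.857]
Distance = sqrt(144.1998) = 12.0083


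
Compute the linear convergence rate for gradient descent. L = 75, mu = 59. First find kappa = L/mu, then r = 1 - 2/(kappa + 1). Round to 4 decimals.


Step 1: Compute the condition number.
kappa = L/mu = 75/59 = 1.2712
Step 2: Compute the convergence rate.
r = 1 - 2/(kappa + 1) = 1 - 2*mu/(L + mu) = (L - mu)/(L + mu) = 16/134 = 0.1194


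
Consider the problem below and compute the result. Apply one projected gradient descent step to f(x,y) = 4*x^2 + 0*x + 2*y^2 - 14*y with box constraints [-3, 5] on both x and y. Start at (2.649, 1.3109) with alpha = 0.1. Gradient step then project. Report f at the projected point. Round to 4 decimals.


Step 1: Compute gradient at (2.649, 1.3109).
grad_x = 2*4*2.649 + 0 = 21.192
grad_y = 2*2*1.3109 - 14 = -8.7564
Step 2: Gradient step.
x_raw = 2.649 - 0.1*21.192 = 0.5298
y_raw = 1.3109 - 0.1*-8.7564 = 2.1865
Step 3: Project onto [-3, 5].
x_proj = clip(0.5298) = 0.5298
y_proj = clip(2.1865) = 2.1865
Step 4: Evaluate f.
f(0.5298, 2.1865) = -19.9269


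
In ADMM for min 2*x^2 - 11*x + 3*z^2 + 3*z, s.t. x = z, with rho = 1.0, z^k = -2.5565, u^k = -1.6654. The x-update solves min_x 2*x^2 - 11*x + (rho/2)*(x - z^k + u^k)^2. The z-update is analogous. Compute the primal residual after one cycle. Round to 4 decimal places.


ADMM iteration with rho = 1.0, z^k = -2.5565, u^k = -1.6654
Step 1: x-update.
Minimize 2*x^2 - 11*x + (1.0/2)*(x + 2.5565 - 1.6654)^2
FOC: (2*2 + 1.0)*x = 11 + 1.0*(-2.5565 + 1.6654)
x^{k+1} = 2.0218
Step 2: z-update.
Minimize 3*z^2 + 3*z + (1.0/2)*(2.0218 - z - 1.6654)^2
FOC: (2*3 + 1.0)*z = -3 + 1.0*(2.0218 - 1.6654)
z^{k+1} = -0.3777
Step 3: u-update.
u^{k+1} = -1.6654 + 2.0218 + 0.3777 = 0.734
Step 4: Primal residual = |2.0218 + 0.3777| = 2.3994


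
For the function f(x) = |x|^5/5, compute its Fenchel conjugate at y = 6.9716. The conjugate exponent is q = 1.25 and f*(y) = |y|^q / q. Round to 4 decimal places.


The conjugate exponent q satisfies 1/p + 1/q = 1.
p = 5, so q = 5/(5 - 1) = 1.25
|y|^q = 6.9716^1.25 = 11.3283
f*(6.9716) = 11.3283 / 1.25 = 9.0627


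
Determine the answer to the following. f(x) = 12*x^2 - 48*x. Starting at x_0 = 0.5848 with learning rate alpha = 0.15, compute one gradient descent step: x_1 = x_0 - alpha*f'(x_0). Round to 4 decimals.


We compute the gradient at x_0 and apply the update.
f'(x) = 24*x - 48
f'(0.5848) = 24*0.5848 - 48 = -33.9648
x_1 = 0.5848 - 0.15*-33.9648 = 5.6795


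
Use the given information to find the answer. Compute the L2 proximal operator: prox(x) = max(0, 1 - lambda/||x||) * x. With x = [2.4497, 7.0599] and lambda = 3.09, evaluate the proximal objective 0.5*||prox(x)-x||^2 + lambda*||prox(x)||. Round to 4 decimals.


Step 1: Compute ||x||.
||x|| = 7.4728
Step 2: Compute scaling factor.
scale = max(0, 1 - 3.09/7.4728) = 0.5865
Step 3: prox(x) = [1.4368, 4.1406]
||prox(x)|| = 4.3828
Step 4: Proximal objective.
0.5*||prox-x||^2 = 4.7741
lambda*||prox|| = 13.5429
Total = 18.317


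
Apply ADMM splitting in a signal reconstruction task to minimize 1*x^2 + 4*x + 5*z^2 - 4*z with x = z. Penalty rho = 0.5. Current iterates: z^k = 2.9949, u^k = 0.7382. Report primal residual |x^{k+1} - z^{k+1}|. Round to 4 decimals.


ADMM iteration with rho = 0.5, z^k = 2.9949, u^k = 0.7382
Step 1: x-update.
Minimize 1*x^2 + 4*x + (0.5/2)*(x - 2.9949 + 0.7382)^2
FOC: (2*1 + 0.5)*x = -4 + 0.5*(2.9949 - 0.7382)
x^{k+1} = -1.1487
Step 2: z-update.
Minimize 5*z^2 - 4*z + (0.5/2)*(-1.1487 - z + 0.7382)^2
FOC: (2*5 + 0.5)*z = 4 + 0.5*(-1.1487 + 0.7382)
z^{k+1} = 0.3614
Step 3: u-update.
u^{k+1} = 0.7382 - 1.1487 - 0.3614 = -0.7719
Step 4: Primal residual = |-1.1487 - 0.3614| = 1.5101


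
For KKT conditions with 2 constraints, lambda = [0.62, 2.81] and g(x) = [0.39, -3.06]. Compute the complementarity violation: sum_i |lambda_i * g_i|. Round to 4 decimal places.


KKT complementary slackness check:
lambda_1 * g_1 = 0.62 * 0.39 = 0.2418
lambda_2 * g_2 = 2.81 * -3.06 = -8.5986
Total violation = 0.2418 + 8.5986 = 8.8404


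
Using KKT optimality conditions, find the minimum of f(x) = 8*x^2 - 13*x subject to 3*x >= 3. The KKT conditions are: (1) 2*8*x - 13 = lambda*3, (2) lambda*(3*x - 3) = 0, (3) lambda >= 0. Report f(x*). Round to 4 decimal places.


Step 1: Try lambda = 0 (constraint inactive).
x_unc = 13/(2*8) = 0.8125
Check: 3*0.8125 = 2.4375 < 3 -- violated!
Step 2: Constraint must be active: 3*x = 3
x* = 3/3 = 1.0
lambda = (2*8*1.0 - 13)/3 = 1.0
Step 3: Compute optimal value.
f(x*) = 8*1.0^2 - 13*1.0 = -5.0


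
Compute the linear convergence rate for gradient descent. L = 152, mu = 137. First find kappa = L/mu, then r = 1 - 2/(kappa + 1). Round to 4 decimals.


Step 1: Compute the condition number.
kappa = L/mu = 152/137 = 1.1095
Step 2: Compute the convergence rate.
r = 1 - 2/(kappa + 1) = 1 - 2*mu/(L + mu) = (L - mu)/(L + mu) = 15/289 = 0.0519


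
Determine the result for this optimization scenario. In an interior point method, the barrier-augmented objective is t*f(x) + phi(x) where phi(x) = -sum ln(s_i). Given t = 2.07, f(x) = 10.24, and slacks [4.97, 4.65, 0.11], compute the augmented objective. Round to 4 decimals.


Step 1: Compute log-barrier.
ln values: [1.6034, 1.5369, -2.2073]
phi = -(1.6034 + 1.5369 - 2.2073) = -0.933
Step 2: Compute augmented objective.
t*f(x) = 2.07*10.24 = 21.1968
Total = 21.1968 - 0.933 = 20.2638


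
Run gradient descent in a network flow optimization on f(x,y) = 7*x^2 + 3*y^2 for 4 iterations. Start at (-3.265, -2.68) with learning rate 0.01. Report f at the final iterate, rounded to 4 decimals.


Gradient descent on f(x,y) = 7*x^2 + 3*y^2.
Starting point: (-3.265, -2.68), alpha = 0.01
Step 1: grad_x = 2*7*-3.265 = -45.71, grad_y = 2*3*-2.68 = -16.08
  x_1 = -3.265 - 0.01*-45.71 = -2.8079
  y_1 = -2.68 - 0.01*-16.08 = -2.5192
Step 2: grad_x = 2*7*-2.8079 = -39.3106, grad_y = 2*3*-2.5192 = -15.1152
  x_2 = -2.8079 - 0.01*-39.3106 = -2.4148
  y_2 = -2.5192 - 0.01*-15.1152 = -2.368
Step 3: grad_x = 2*7*-2.4148 = -33.8071, grad_y = 2*3*-2.368 = -14.2083
  x_3 = -2.4148 - 0.01*-33.8071 = -2.0767
  y_3 = -2.368 - 0.01*-14.2083 = -2.226
Step 4: grad_x = 2*7*-2.0767 = -29.0741, grad_y = 2*3*-2.226 = -13.3558
  x_4 = -2.0767 - 0.01*-29.0741 = -1.786
  y_4 = -2.226 - 0.01*-13.3558 = -2.0924
f(-1.786, -2.0924) = 7*(-1.786)^2 + 3*(-2.0924)^2 = 35.4626


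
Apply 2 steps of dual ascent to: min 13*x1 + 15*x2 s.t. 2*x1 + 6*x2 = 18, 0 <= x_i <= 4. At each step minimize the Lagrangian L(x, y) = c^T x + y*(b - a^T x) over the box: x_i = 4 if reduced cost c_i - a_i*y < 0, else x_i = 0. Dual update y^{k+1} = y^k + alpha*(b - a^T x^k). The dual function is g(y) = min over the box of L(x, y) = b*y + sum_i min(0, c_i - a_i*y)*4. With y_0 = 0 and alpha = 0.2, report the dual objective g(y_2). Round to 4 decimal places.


Dual ascent for LP: min 13*x1 + 15*x2, 2*x1 + 6*x2 = 18, 0 <= x_i <= 4
Step 1: y^k = 0.0, reduced costs: (13.0, 15.0)
  x^k = (0.0, 0.0), subgradient = b - a^T x = 18.0
  y^{k+1} = 0.0 + 0.2*18.0 = 3.6
Step 2: y^k = 3.6, reduced costs: (5.8, -6.6)
  x^k = (0.0, 4.0), subgradient = b - a^T x = -6.0
  y^{k+1} = 3.6 + 0.2*-6.0 = 2.4
Dual objective at y_2 = 2.4: reduced costs (8.2, 0.6), box minimizer x = (0.0, 0.0)
g(y_2) = b*y + (c1 - a1*y)*x1 + (c2 - a2*y)*x2 = 18*2.4 + 8.2*0.0 + 0.6*0.0 = 43.2 + 0.0 + 0.0 = 43.2


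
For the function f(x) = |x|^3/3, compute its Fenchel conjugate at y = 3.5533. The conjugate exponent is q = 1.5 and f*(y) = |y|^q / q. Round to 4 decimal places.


The conjugate exponent q satisfies 1/p + 1/q = 1.
p = 3, so q = 3/(3 - 1) = 1.5
|y|^q = 3.5533^1.5 = 6.698
f*(3.5533) = 6.698 / 1.5 = 4.4654


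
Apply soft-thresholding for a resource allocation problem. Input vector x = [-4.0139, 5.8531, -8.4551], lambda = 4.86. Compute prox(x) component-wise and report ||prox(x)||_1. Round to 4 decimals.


Soft-thresholding with lambda = 4.86:
prox(-4.0139) = sign(-4.0139)*max(|-4.0139| - 4.86, 0) = 0.0
prox(5.8531) = sign(5.8531)*max(|5.8531| - 4.86, 0) = 0.9931
prox(-8.4551) = sign(-8.4551)*max(|-8.4551| - 4.86, 0) = -3.5951
prox(x) = [0.0, 0.9931, -3.5951]
||prox(x)||_1 = 0.0 + 0.9931 + 3.5951 = 4.5882


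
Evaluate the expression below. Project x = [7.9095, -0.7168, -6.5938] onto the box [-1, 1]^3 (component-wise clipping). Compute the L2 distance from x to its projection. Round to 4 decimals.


Project each component onto [-1, 1].
clip(7.9095) = 1.0, clip(-0.7168) = -0.7168, clip(-6.5938) = -1.0
Projection = [1.0, -0.7168, -1.0]
Squared diffs: [47.7412, 0.0, 31.2906]
Distance = sqrt(79.0318) = 8.89


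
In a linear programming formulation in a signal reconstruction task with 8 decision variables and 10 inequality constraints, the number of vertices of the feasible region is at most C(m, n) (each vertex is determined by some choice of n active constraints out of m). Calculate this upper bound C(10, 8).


Each vertex corresponds to some choice of n active constraints out of m, so the number of vertices is at most C(m, n) = m! / (n!(m-n)!).
m = 10, n = 8
Numerator: 10 * 9 * 8 * 7 * 6 * 5 * 4 * 3
Denominator: 8! = 40320
C(10, 8) = 45


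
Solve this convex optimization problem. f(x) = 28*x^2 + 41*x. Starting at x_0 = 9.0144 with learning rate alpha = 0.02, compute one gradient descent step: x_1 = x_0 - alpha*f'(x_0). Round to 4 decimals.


We compute the gradient at x_0 and apply the update.
f'(x) = 56*x + 41
f'(9.0144) = 56*9.0144 + 41 = 545.8064
x_1 = 9.0144 - 0.02*545.8064 = -1.9017


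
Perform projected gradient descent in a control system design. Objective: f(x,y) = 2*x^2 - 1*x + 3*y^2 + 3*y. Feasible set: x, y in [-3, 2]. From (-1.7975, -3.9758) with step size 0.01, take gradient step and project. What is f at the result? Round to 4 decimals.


Step 1: Compute gradient at (-1.7975, -3.9758).
grad_x = 2*2*-1.7975 - 1 = -8.19
grad_y = 2*3*-3.9758 + 3 = -20.8548
Step 2: Gradient step.
x_raw = -1.7975 - 0.01*-8.19 = -1.7156
y_raw = -3.9758 - 0.01*-20.8548 = -3.7673
Step 3: Project onto [-3, 2].
x_proj = clip(-1.7156) = -1.7156
y_proj = clip(-3.7673) = -3.0
Step 4: Evaluate f.
f(-1.7156, -3.0) = 25.6022


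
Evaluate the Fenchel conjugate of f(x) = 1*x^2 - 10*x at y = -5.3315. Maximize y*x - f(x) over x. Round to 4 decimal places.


f*(y) = sup_x {y*x - a*x^2 - b*x} = sup_x {(y-b)*x - a*x^2}
FOC: (y - b) - 2a*x = 0 => x* = (y - b)/(2a)
x* = (-5.3315 + 10)/(2*1) = 2.3343
f*(-5.3315) = (y-b)^2/(4a) = (-5.3315 + 10)^2/(4*1)
= 21.7949/4 = 5.4487


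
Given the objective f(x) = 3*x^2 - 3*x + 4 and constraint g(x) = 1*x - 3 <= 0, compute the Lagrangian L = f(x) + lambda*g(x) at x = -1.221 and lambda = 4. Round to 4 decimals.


Step 1: Evaluate f(x).
f(-1.221) = 3*(-1.221)^2 - 3*(-1.221) + 4 = 12.1355
Step 2: Evaluate g(x).
g(-1.221) = 1*-1.221 - 3 = -4.221
Step 3: Compute Lagrangian.
L = 12.1355 + 4*-4.221 = -4.7485


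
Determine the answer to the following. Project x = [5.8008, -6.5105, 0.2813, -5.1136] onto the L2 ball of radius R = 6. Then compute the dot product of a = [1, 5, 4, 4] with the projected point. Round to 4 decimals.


Step 1: Compute ||x|| (intermediates to 6 decimals).
||x|| = sqrt(5.8008^2 + (-6.5105)^2 + 0.2813^2 + (-5.1136)^2) = 10.112563
Step 2: Project.
Since ||x|| > R, scale = R/||x|| = 6/10.112563 = 0.593321, proj(x) = scale * x
proj(x) = [3.441736, -3.862816, 0.166901, -3.034006]
Step 3: Dot product.
a^T * proj(x) = 1*3.441736 + 5*(-3.862816) + 4*0.166901 + 4*(-3.034006) = -27.3408


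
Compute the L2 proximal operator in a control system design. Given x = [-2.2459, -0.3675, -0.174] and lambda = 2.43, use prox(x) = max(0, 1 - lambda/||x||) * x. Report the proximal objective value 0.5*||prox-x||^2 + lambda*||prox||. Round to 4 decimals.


Step 1: Compute ||x||.
||x|| = 2.2824
Step 2: Compute scaling factor.
scale = max(0, 1 - 2.43/2.2824) = 0.0
Step 3: prox(x) = [-0.0, -0.0, -0.0]
||prox(x)|| = 0.0
Step 4: Proximal objective.
0.5*||prox-x||^2 = 2.6047
lambda*||prox|| = 0.0
Total = 2.6047


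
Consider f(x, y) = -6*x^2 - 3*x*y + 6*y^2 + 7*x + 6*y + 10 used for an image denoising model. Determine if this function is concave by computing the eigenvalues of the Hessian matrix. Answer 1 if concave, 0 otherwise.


The Hessian of f(x,y) = -6*x^2 - 3*x*y + 6*y^2 + 7*x + 6*y + 10 is:
H = [[-12, -3], [-3, 12]]
Trace = -12 + 12 = 0
Determinant = -12*12 - (-3)^2 = -153
Discriminant = (0)^2 - 4*-153 = 612.0
Eigenvalues: lambda_1 = -12.3693, lambda_2 = 12.3693
The function is not concave.

0


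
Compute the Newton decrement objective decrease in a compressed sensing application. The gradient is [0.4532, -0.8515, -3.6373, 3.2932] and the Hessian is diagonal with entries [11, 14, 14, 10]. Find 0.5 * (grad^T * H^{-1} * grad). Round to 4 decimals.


Step 1: H is diagonal, so H^(-1) * g = [0.0412, -0.0608, -0.2598, 0.3293].
Step 2: g^T H^(-1) g = sum_i g_i^2 / H_ii
  = (0.4532)^2/11 + (-0.8515)^2/14 + (-3.6373)^2/14 + (3.2932)^2/10
  = 0.0187 + 0.0518 + 0.945 + 1.0845 = 2.1
Step 3: Objective decrease = 0.5 * g^T H^(-1) g = 1.05


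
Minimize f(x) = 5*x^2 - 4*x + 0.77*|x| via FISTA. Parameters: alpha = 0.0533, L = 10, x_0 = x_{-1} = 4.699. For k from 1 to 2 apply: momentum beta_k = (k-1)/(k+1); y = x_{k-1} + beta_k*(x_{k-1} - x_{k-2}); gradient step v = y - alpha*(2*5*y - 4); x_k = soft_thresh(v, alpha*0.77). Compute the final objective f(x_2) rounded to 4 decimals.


FISTA on f(x) = 5*x^2 - 4*x + 0.77*|x|
L = 10, alpha = 0.0533
Iteration 1: beta = 0.0, y = 4.699 + 0.0*(4.699 - 4.699) = 4.699
  grad(y) = 42.99, v = y - alpha*grad = 2.4076
  prox(v) = soft_thresh(2.4076, 0.041) = 2.3666
Iteration 2: beta = 0.3333, y = 2.3666 + 0.3333*(2.3666 - 4.699) = 1.5891
  grad(y) = 11.8912, v = y - alpha*grad = 0.9553
  prox(v) = soft_thresh(0.9553, 0.041) = 0.9143
f(x_2) = 5*0.9143^2 - 4*0.9143 + 0.77*|0.9143| = 1.2264


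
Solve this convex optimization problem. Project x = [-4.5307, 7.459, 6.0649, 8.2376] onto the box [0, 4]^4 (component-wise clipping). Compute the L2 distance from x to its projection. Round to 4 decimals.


Project each component onto [0, 4].
clip(-4.5307) = 0.0, clip(7.459) = 4.0, clip(6.0649) = 4.0, clip(8.2376) = 4.0
Projection = [0.0, 4.0, 4.0, 4.0]
Squared diffs: [20.5272, 11.9647, 4.2638, 17.9573]
Distance = sqrt(54.713) = 7.3968
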